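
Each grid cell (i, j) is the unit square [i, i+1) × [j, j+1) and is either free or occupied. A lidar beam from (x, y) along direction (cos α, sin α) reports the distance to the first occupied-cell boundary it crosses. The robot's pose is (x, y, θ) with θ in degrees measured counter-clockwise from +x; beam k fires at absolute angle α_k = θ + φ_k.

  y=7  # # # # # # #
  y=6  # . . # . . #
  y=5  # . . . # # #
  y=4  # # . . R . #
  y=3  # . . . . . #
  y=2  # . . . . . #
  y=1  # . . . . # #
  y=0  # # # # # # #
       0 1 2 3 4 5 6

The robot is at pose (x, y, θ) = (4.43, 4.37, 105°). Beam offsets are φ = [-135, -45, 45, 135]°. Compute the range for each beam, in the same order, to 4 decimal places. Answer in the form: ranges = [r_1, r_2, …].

ranges = [1.8129, 0.7275, 3.9606, 3.8913]

beam 1: φ=-135°, α=330°
  dir = (cos 330°, sin 330°) = (0.8660, -0.5000); from cell (4,4)
  next x-line at t=0.6582, next y-line at t=0.7400; Δt_x=1.1547, Δt_y=2.0000
    x: enter (5,4) at t=0.6582
    y: enter (5,3) at t=0.7400
    x: enter (6,3) at t=1.8129 ← occupied
  → r_1 = 1.8129
beam 2: φ=-45°, α=60°
  dir = (cos 60°, sin 60°) = (0.5000, 0.8660); from cell (4,4)
  next x-line at t=1.1400, next y-line at t=0.7275; Δt_x=2.0000, Δt_y=1.1547
    y: enter (4,5) at t=0.7275 ← occupied
  → r_2 = 0.7275
beam 3: φ=45°, α=150°
  dir = (cos 150°, sin 150°) = (-0.8660, 0.5000); from cell (4,4)
  next x-line at t=0.4965, next y-line at t=1.2600; Δt_x=1.1547, Δt_y=2.0000
    x: enter (3,4) at t=0.4965
    y: enter (3,5) at t=1.2600
    x: enter (2,5) at t=1.6512
    x: enter (1,5) at t=2.8059
    y: enter (1,6) at t=3.2600
    x: enter (0,6) at t=3.9606 ← occupied
  → r_3 = 3.9606
beam 4: φ=135°, α=240°
  dir = (cos 240°, sin 240°) = (-0.5000, -0.8660); from cell (4,4)
  next x-line at t=0.8600, next y-line at t=0.4272; Δt_x=2.0000, Δt_y=1.1547
    y: enter (4,3) at t=0.4272
    x: enter (3,3) at t=0.8600
    y: enter (3,2) at t=1.5819
    y: enter (3,1) at t=2.7366
    x: enter (2,1) at t=2.8600
    y: enter (2,0) at t=3.8913 ← occupied
  → r_4 = 3.8913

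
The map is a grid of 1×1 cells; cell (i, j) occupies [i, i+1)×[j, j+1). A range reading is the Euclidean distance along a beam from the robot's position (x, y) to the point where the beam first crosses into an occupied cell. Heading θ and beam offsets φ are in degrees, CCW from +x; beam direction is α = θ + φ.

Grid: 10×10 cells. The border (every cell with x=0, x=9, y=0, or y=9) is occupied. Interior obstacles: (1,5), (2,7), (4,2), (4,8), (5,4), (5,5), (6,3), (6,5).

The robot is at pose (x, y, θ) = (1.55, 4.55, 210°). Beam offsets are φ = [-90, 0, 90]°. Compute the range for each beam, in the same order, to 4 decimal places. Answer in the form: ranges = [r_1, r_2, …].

ranges = [0.5196, 0.6351, 4.0992]

beam 1: φ=-90°, α=120°
  cosα=-0.5000 sinα=0.8660 | (1,4) | tMaxX 1.1000 tMaxY 0.5196 | tΔX 2.0000 tΔY 1.1547
    t=0.5196 [y] (1,5) — stop
  → r_1 = 0.5196
beam 2: φ=0°, α=210°
  cosα=-0.8660 sinα=-0.5000 | (1,4) | tMaxX 0.6351 tMaxY 1.1000 | tΔX 1.1547 tΔY 2.0000
    t=0.6351 [x] (0,4) — stop
  → r_2 = 0.6351
beam 3: φ=90°, α=300°
  cosα=0.5000 sinα=-0.8660 | (1,4) | tMaxX 0.9000 tMaxY 0.6351 | tΔX 2.0000 tΔY 1.1547
    t=0.6351 [y] (1,3)
    t=0.9000 [x] (2,3)
    t=1.7898 [y] (2,2)
    t=2.9000 [x] (3,2)
    t=2.9445 [y] (3,1)
    t=4.0992 [y] (3,0) — stop
  → r_3 = 4.0992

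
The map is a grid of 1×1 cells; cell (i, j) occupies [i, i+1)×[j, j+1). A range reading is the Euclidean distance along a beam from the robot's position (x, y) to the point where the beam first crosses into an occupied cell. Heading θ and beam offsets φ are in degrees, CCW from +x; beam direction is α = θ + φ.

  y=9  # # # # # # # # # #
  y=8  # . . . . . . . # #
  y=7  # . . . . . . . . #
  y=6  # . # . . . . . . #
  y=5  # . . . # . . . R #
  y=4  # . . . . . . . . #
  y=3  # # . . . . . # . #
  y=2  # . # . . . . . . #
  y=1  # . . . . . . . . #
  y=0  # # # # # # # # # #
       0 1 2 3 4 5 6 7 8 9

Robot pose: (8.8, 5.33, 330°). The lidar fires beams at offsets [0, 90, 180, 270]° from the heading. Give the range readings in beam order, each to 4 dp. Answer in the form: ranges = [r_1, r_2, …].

beam 1: φ=0°, α=330°
  dir = (cos 330°, sin 330°) = (0.8660, -0.5000); from cell (8,5)
  next x-line at t=0.2309, next y-line at t=0.6600; Δt_x=1.1547, Δt_y=2.0000
    x: enter (9,5) at t=0.2309 ← occupied
  → r_1 = 0.2309
beam 2: φ=90°, α=60°
  dir = (cos 60°, sin 60°) = (0.5000, 0.8660); from cell (8,5)
  next x-line at t=0.4000, next y-line at t=0.7736; Δt_x=2.0000, Δt_y=1.1547
    x: enter (9,5) at t=0.4000 ← occupied
  → r_2 = 0.4000
beam 3: φ=180°, α=150°
  dir = (cos 150°, sin 150°) = (-0.8660, 0.5000); from cell (8,5)
  next x-line at t=0.9238, next y-line at t=1.3400; Δt_x=1.1547, Δt_y=2.0000
    x: enter (7,5) at t=0.9238
    y: enter (7,6) at t=1.3400
    x: enter (6,6) at t=2.0785
    x: enter (5,6) at t=3.2332
    y: enter (5,7) at t=3.3400
    x: enter (4,7) at t=4.3879
    y: enter (4,8) at t=5.3400
    x: enter (3,8) at t=5.5426
    x: enter (2,8) at t=6.6973
    y: enter (2,9) at t=7.3400 ← occupied
  → r_3 = 7.3400
beam 4: φ=270°, α=240°
  dir = (cos 240°, sin 240°) = (-0.5000, -0.8660); from cell (8,5)
  next x-line at t=1.6000, next y-line at t=0.3811; Δt_x=2.0000, Δt_y=1.1547
    y: enter (8,4) at t=0.3811
    y: enter (8,3) at t=1.5358
    x: enter (7,3) at t=1.6000 ← occupied
  → r_4 = 1.6000

ranges = [0.2309, 0.4000, 7.3400, 1.6000]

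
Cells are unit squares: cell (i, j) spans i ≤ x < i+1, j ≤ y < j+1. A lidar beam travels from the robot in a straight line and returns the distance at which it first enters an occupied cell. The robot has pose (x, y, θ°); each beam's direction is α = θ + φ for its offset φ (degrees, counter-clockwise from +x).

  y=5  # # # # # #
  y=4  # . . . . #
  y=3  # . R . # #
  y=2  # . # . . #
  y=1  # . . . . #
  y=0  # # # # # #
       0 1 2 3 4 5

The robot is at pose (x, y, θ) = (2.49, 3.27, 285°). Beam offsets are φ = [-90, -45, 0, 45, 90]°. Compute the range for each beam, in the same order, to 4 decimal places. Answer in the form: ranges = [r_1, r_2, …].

ranges = [1.5426, 0.3118, 0.2795, 0.5400, 1.5633]

beam 1: φ=-90°, α=195°
  dir = (cos 195°, sin 195°) = (-0.9659, -0.2588); from cell (2,3)
  next x-line at t=0.5073, next y-line at t=1.0432; Δt_x=1.0353, Δt_y=3.8637
    x: enter (1,3) at t=0.5073
    y: enter (1,2) at t=1.0432
    x: enter (0,2) at t=1.5426 ← occupied
  → r_1 = 1.5426
beam 2: φ=-45°, α=240°
  dir = (cos 240°, sin 240°) = (-0.5000, -0.8660); from cell (2,3)
  next x-line at t=0.9800, next y-line at t=0.3118; Δt_x=2.0000, Δt_y=1.1547
    y: enter (2,2) at t=0.3118 ← occupied
  → r_2 = 0.3118
beam 3: φ=0°, α=285°
  dir = (cos 285°, sin 285°) = (0.2588, -0.9659); from cell (2,3)
  next x-line at t=1.9705, next y-line at t=0.2795; Δt_x=3.8637, Δt_y=1.0353
    y: enter (2,2) at t=0.2795 ← occupied
  → r_3 = 0.2795
beam 4: φ=45°, α=330°
  dir = (cos 330°, sin 330°) = (0.8660, -0.5000); from cell (2,3)
  next x-line at t=0.5889, next y-line at t=0.5400; Δt_x=1.1547, Δt_y=2.0000
    y: enter (2,2) at t=0.5400 ← occupied
  → r_4 = 0.5400
beam 5: φ=90°, α=15°
  dir = (cos 15°, sin 15°) = (0.9659, 0.2588); from cell (2,3)
  next x-line at t=0.5280, next y-line at t=2.8205; Δt_x=1.0353, Δt_y=3.8637
    x: enter (3,3) at t=0.5280
    x: enter (4,3) at t=1.5633 ← occupied
  → r_5 = 1.5633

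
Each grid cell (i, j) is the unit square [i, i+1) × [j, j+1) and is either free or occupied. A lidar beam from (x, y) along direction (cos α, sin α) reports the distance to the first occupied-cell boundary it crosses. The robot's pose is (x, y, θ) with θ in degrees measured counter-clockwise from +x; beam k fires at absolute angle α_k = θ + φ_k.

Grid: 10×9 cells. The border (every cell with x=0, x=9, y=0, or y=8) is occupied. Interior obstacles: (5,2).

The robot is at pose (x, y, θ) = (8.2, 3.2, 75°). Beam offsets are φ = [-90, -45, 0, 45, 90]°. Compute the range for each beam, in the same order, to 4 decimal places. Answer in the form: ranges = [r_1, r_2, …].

ranges = [0.8282, 0.9238, 3.0910, 5.5426, 7.4540]

beam 1: φ=-90°, α=345°
  cosα=0.9659 sinα=-0.2588 | (8,3) | tMaxX 0.8282 tMaxY 0.7727 | tΔX 1.0353 tΔY 3.8637
    t=0.7727 [y] (8,2)
    t=0.8282 [x] (9,2) — stop
  → r_1 = 0.8282
beam 2: φ=-45°, α=30°
  cosα=0.8660 sinα=0.5000 | (8,3) | tMaxX 0.9238 tMaxY 1.6000 | tΔX 1.1547 tΔY 2.0000
    t=0.9238 [x] (9,3) — stop
  → r_2 = 0.9238
beam 3: φ=0°, α=75°
  cosα=0.2588 sinα=0.9659 | (8,3) | tMaxX 3.0910 tMaxY 0.8282 | tΔX 3.8637 tΔY 1.0353
    t=0.8282 [y] (8,4)
    t=1.8635 [y] (8,5)
    t=2.8988 [y] (8,6)
    t=3.0910 [x] (9,6) — stop
  → r_3 = 3.0910
beam 4: φ=45°, α=120°
  cosα=-0.5000 sinα=0.8660 | (8,3) | tMaxX 0.4000 tMaxY 0.9238 | tΔX 2.0000 tΔY 1.1547
    t=0.4000 [x] (7,3)
    t=0.9238 [y] (7,4)
    t=2.0785 [y] (7,5)
    t=2.4000 [x] (6,5)
    t=3.2332 [y] (6,6)
    t=4.3879 [y] (6,7)
    t=4.4000 [x] (5,7)
    t=5.5426 [y] (5,8) — stop
  → r_4 = 5.5426
beam 5: φ=90°, α=165°
  cosα=-0.9659 sinα=0.2588 | (8,3) | tMaxX 0.2071 tMaxY 3.0910 | tΔX 1.0353 tΔY 3.8637
    t=0.2071 [x] (7,3)
    t=1.2423 [x] (6,3)
    t=2.2776 [x] (5,3)
    t=3.0910 [y] (5,4)
    t=3.3129 [x] (4,4)
    t=4.3482 [x] (3,4)
    t=5.3834 [x] (2,4)
    t=6.4187 [x] (1,4)
    t=6.9547 [y] (1,5)
    t=7.4540 [x] (0,5) — stop
  → r_5 = 7.4540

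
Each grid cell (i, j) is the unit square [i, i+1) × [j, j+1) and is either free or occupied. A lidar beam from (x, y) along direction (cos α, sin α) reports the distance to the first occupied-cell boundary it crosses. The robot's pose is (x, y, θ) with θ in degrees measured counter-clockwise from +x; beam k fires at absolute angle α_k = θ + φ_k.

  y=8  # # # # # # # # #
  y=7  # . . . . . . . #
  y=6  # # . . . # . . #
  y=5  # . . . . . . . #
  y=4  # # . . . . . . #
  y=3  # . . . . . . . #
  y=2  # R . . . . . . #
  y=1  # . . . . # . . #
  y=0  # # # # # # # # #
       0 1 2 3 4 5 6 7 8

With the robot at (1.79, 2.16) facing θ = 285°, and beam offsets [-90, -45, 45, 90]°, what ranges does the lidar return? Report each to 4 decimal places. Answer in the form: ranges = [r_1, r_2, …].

ranges = [0.8179, 1.3395, 2.3200, 6.4291]

beam 1: φ=-90°, α=195°
  d=(-0.9659,-0.2588)  start (1,2)  tX=0.8179 tY=0.6182  stride 1/|dx|=1.0353 1/|dy|=3.8637
    cross y-line → (1,1), t=0.6182
    cross x-line → (0,1), t=0.8179 (wall)
  → r_1 = 0.8179
beam 2: φ=-45°, α=240°
  d=(-0.5000,-0.8660)  start (1,2)  tX=1.5800 tY=0.1848  stride 1/|dx|=2.0000 1/|dy|=1.1547
    cross y-line → (1,1), t=0.1848
    cross y-line → (1,0), t=1.3395 (wall)
  → r_2 = 1.3395
beam 3: φ=45°, α=330°
  d=(0.8660,-0.5000)  start (1,2)  tX=0.2425 tY=0.3200  stride 1/|dx|=1.1547 1/|dy|=2.0000
    cross x-line → (2,2), t=0.2425
    cross y-line → (2,1), t=0.3200
    cross x-line → (3,1), t=1.3972
    cross y-line → (3,0), t=2.3200 (wall)
  → r_3 = 2.3200
beam 4: φ=90°, α=15°
  d=(0.9659,0.2588)  start (1,2)  tX=0.2174 tY=3.2455  stride 1/|dx|=1.0353 1/|dy|=3.8637
    cross x-line → (2,2), t=0.2174
    cross x-line → (3,2), t=1.2527
    cross x-line → (4,2), t=2.2880
    cross y-line → (4,3), t=3.2455
    cross x-line → (5,3), t=3.3232
    cross x-line → (6,3), t=4.3585
    cross x-line → (7,3), t=5.3938
    cross x-line → (8,3), t=6.4291 (wall)
  → r_4 = 6.4291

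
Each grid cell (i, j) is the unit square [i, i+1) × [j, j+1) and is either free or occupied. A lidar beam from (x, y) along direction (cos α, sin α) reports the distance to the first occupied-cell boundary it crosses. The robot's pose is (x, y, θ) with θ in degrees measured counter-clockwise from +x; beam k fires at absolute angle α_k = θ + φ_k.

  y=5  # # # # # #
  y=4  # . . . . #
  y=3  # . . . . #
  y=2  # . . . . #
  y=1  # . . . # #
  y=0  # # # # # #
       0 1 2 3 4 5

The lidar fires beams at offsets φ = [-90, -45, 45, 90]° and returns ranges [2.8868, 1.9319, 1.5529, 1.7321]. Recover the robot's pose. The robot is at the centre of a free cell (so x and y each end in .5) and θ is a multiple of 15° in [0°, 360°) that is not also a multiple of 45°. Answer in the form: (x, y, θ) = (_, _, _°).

The pose lattice has 15·16 = 240 candidates. Test each by forward raycasting.
  (3.5, 4.5, 255°): beam 1 = 1.9319 ≠ 2.8868 ✗
  (3.5, 4.5, 75°): beam 1 = 1.5529 ≠ 2.8868 ✗
  (1.5, 1.5, 300°): beam 1 = 0.5774 ≠ 2.8868 ✗
  …
  (3.5, 3.5, 330°): r_1=2.8868, r_2=1.9319, r_3=1.5529, r_4=1.7321 — all match ✓
Only this pose fits every beam.

(x, y, θ) = (3.5, 3.5, 330°)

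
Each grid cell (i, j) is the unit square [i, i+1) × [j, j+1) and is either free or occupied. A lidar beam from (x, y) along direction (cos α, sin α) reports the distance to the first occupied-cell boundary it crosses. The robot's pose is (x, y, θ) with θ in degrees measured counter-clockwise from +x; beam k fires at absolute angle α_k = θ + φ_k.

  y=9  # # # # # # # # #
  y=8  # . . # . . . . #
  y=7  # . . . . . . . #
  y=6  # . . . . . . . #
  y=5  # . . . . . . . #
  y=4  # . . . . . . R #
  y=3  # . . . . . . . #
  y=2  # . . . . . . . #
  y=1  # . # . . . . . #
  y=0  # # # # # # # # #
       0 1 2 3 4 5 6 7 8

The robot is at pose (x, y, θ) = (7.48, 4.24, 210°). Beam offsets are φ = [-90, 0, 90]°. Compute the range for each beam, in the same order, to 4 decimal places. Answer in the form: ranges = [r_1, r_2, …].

ranges = [5.4964, 5.1731, 1.0400]

beam 1: φ=-90°, α=120°
  cosα=-0.5000 sinα=0.8660 | (7,4) | tMaxX 0.9600 tMaxY 0.8776 | tΔX 2.0000 tΔY 1.1547
    t=0.8776 [y] (7,5)
    t=0.9600 [x] (6,5)
    t=2.0323 [y] (6,6)
    t=2.9600 [x] (5,6)
    t=3.1870 [y] (5,7)
    t=4.3417 [y] (5,8)
    t=4.9600 [x] (4,8)
    t=5.4964 [y] (4,9) — stop
  → r_1 = 5.4964
beam 2: φ=0°, α=210°
  cosα=-0.8660 sinα=-0.5000 | (7,4) | tMaxX 0.5543 tMaxY 0.4800 | tΔX 1.1547 tΔY 2.0000
    t=0.4800 [y] (7,3)
    t=0.5543 [x] (6,3)
    t=1.7090 [x] (5,3)
    t=2.4800 [y] (5,2)
    t=2.8637 [x] (4,2)
    t=4.0184 [x] (3,2)
    t=4.4800 [y] (3,1)
    t=5.1731 [x] (2,1) — stop
  → r_2 = 5.1731
beam 3: φ=90°, α=300°
  cosα=0.5000 sinα=-0.8660 | (7,4) | tMaxX 1.0400 tMaxY 0.2771 | tΔX 2.0000 tΔY 1.1547
    t=0.2771 [y] (7,3)
    t=1.0400 [x] (8,3) — stop
  → r_3 = 1.0400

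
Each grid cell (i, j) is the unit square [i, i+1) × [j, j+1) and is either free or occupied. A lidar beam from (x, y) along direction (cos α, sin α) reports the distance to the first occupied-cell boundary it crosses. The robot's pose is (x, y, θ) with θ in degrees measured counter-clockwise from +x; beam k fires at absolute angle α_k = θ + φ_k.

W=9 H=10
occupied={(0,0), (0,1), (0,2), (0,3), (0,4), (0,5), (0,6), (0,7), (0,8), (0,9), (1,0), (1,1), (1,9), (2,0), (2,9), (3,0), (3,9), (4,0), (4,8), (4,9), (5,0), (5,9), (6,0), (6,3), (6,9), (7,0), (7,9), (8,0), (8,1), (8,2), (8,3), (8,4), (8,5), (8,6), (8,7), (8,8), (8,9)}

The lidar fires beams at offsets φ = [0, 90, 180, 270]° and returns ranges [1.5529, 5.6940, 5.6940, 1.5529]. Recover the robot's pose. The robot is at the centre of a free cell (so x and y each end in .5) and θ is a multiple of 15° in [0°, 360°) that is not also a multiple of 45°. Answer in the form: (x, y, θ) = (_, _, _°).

(x, y, θ) = (2.5, 7.5, 165°)

Candidates: 53 free-cell centres × 16 headings = 848 poses. Raycast each; keep the one whose scan matches to 4 dp.
  (6.5, 1.5, 210°): beam 1 = 1.0000 ≠ 1.5529 ✗
  (1.5, 5.5, 330°): beam 1 = 7.5056 ≠ 1.5529 ✗
  (4.5, 3.5, 255°): beam 1 = 2.5882 ≠ 1.5529 ✗
  (4.5, 4.5, 195°): beam 1 = 3.6235 ≠ 1.5529 ✗
  (7.5, 6.5, 330°): beam 1 = 0.5774 ≠ 1.5529 ✗
  …
  (2.5, 7.5, 165°): r_1=1.5529, r_2=5.6940, r_3=5.6940, r_4=1.5529 — all match ✓
Only this pose fits every beam.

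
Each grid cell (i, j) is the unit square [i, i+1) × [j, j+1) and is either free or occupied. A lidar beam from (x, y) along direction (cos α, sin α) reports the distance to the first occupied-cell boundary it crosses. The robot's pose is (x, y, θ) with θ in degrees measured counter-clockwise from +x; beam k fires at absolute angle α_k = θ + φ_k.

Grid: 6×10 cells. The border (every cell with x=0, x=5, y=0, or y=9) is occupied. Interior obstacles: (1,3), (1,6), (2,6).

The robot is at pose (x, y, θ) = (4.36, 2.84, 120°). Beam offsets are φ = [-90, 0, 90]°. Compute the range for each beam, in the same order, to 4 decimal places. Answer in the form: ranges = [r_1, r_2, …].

ranges = [0.7390, 3.6489, 3.6800]

beam 1: φ=-90°, α=30°
  cosα=0.8660 sinα=0.5000 | (4,2) | tMaxX 0.7390 tMaxY 0.3200 | tΔX 1.1547 tΔY 2.0000
    t=0.3200 [y] (4,3)
    t=0.7390 [x] (5,3) — stop
  → r_1 = 0.7390
beam 2: φ=0°, α=120°
  cosα=-0.5000 sinα=0.8660 | (4,2) | tMaxX 0.7200 tMaxY 0.1848 | tΔX 2.0000 tΔY 1.1547
    t=0.1848 [y] (4,3)
    t=0.7200 [x] (3,3)
    t=1.3395 [y] (3,4)
    t=2.4942 [y] (3,5)
    t=2.7200 [x] (2,5)
    t=3.6489 [y] (2,6) — stop
  → r_2 = 3.6489
beam 3: φ=90°, α=210°
  cosα=-0.8660 sinα=-0.5000 | (4,2) | tMaxX 0.4157 tMaxY 1.6800 | tΔX 1.1547 tΔY 2.0000
    t=0.4157 [x] (3,2)
    t=1.5704 [x] (2,2)
    t=1.6800 [y] (2,1)
    t=2.7251 [x] (1,1)
    t=3.6800 [y] (1,0) — stop
  → r_3 = 3.6800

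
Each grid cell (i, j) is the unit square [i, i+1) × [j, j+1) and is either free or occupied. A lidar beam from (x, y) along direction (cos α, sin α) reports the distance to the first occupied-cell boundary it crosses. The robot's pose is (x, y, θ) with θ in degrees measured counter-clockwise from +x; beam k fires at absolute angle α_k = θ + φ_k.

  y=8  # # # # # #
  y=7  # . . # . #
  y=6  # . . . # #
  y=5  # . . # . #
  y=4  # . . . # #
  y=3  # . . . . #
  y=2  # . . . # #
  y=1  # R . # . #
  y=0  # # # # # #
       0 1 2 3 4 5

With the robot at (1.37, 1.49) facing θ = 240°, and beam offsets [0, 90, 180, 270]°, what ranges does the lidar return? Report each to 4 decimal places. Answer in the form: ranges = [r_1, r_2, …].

ranges = [0.5658, 0.9800, 4.0530, 0.4272]

beam 1: φ=0°, α=240°
  cosα=-0.5000 sinα=-0.8660 | (1,1) | tMaxX 0.7400 tMaxY 0.5658 | tΔX 2.0000 tΔY 1.1547
    t=0.5658 [y] (1,0) — stop
  → r_1 = 0.5658
beam 2: φ=90°, α=330°
  cosα=0.8660 sinα=-0.5000 | (1,1) | tMaxX 0.7275 tMaxY 0.9800 | tΔX 1.1547 tΔY 2.0000
    t=0.7275 [x] (2,1)
    t=0.9800 [y] (2,0) — stop
  → r_2 = 0.9800
beam 3: φ=180°, α=60°
  cosα=0.5000 sinα=0.8660 | (1,1) | tMaxX 1.2600 tMaxY 0.5889 | tΔX 2.0000 tΔY 1.1547
    t=0.5889 [y] (1,2)
    t=1.2600 [x] (2,2)
    t=1.7436 [y] (2,3)
    t=2.8983 [y] (2,4)
    t=3.2600 [x] (3,4)
    t=4.0530 [y] (3,5) — stop
  → r_3 = 4.0530
beam 4: φ=270°, α=150°
  cosα=-0.8660 sinα=0.5000 | (1,1) | tMaxX 0.4272 tMaxY 1.0200 | tΔX 1.1547 tΔY 2.0000
    t=0.4272 [x] (0,1) — stop
  → r_4 = 0.4272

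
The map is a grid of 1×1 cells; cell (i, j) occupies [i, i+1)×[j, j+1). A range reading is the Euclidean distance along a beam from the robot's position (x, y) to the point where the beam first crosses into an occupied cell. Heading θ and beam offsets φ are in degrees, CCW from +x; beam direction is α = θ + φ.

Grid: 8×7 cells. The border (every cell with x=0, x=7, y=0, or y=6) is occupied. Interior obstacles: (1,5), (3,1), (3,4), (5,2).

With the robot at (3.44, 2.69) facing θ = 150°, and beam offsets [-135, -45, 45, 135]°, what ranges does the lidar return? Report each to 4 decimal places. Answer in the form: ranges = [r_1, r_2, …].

beam 1: φ=-135°, α=15°
  d=(0.9659,0.2588)  start (3,2)  tX=0.5798 tY=1.1977  stride 1/|dx|=1.0353 1/|dy|=3.8637
    cross x-line → (4,2), t=0.5798
    cross y-line → (4,3), t=1.1977
    cross x-line → (5,3), t=1.6150
    cross x-line → (6,3), t=2.6503
    cross x-line → (7,3), t=3.6856 (wall)
  → r_1 = 3.6856
beam 2: φ=-45°, α=105°
  d=(-0.2588,0.9659)  start (3,2)  tX=1.7000 tY=0.3209  stride 1/|dx|=3.8637 1/|dy|=1.0353
    cross y-line → (3,3), t=0.3209
    cross y-line → (3,4), t=1.3562 (wall)
  → r_2 = 1.3562
beam 3: φ=45°, α=195°
  d=(-0.9659,-0.2588)  start (3,2)  tX=0.4555 tY=2.6660  stride 1/|dx|=1.0353 1/|dy|=3.8637
    cross x-line → (2,2), t=0.4555
    cross x-line → (1,2), t=1.4908
    cross x-line → (0,2), t=2.5261 (wall)
  → r_3 = 2.5261
beam 4: φ=135°, α=285°
  d=(0.2588,-0.9659)  start (3,2)  tX=2.1637 tY=0.7143  stride 1/|dx|=3.8637 1/|dy|=1.0353
    cross y-line → (3,1), t=0.7143 (wall)
  → r_4 = 0.7143

ranges = [3.6856, 1.3562, 2.5261, 0.7143]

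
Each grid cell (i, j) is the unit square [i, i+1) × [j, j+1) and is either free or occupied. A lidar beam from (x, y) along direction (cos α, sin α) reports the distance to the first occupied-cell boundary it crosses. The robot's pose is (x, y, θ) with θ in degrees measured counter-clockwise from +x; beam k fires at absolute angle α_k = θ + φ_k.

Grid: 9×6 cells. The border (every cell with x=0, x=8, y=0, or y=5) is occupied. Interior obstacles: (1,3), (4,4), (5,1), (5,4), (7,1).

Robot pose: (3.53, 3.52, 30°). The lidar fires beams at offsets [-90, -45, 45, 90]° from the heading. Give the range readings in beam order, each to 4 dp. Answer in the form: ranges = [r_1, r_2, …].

ranges = [2.9098, 4.6277, 1.5322, 1.7090]

beam 1: φ=-90°, α=300°
  dir = (cos 300°, sin 300°) = (0.5000, -0.8660); from cell (3,3)
  next x-line at t=0.9400, next y-line at t=0.6004; Δt_x=2.0000, Δt_y=1.1547
    y: enter (3,2) at t=0.6004
    x: enter (4,2) at t=0.9400
    y: enter (4,1) at t=1.7551
    y: enter (4,0) at t=2.9098 ← occupied
  → r_1 = 2.9098
beam 2: φ=-45°, α=345°
  dir = (cos 345°, sin 345°) = (0.9659, -0.2588); from cell (3,3)
  next x-line at t=0.4866, next y-line at t=2.0091; Δt_x=1.0353, Δt_y=3.8637
    x: enter (4,3) at t=0.4866
    x: enter (5,3) at t=1.5219
    y: enter (5,2) at t=2.0091
    x: enter (6,2) at t=2.5571
    x: enter (7,2) at t=3.5924
    x: enter (8,2) at t=4.6277 ← occupied
  → r_2 = 4.6277
beam 3: φ=45°, α=75°
  dir = (cos 75°, sin 75°) = (0.2588, 0.9659); from cell (3,3)
  next x-line at t=1.8159, next y-line at t=0.4969; Δt_x=3.8637, Δt_y=1.0353
    y: enter (3,4) at t=0.4969
    y: enter (3,5) at t=1.5322 ← occupied
  → r_3 = 1.5322
beam 4: φ=90°, α=120°
  dir = (cos 120°, sin 120°) = (-0.5000, 0.8660); from cell (3,3)
  next x-line at t=1.0600, next y-line at t=0.5543; Δt_x=2.0000, Δt_y=1.1547
    y: enter (3,4) at t=0.5543
    x: enter (2,4) at t=1.0600
    y: enter (2,5) at t=1.7090 ← occupied
  → r_4 = 1.7090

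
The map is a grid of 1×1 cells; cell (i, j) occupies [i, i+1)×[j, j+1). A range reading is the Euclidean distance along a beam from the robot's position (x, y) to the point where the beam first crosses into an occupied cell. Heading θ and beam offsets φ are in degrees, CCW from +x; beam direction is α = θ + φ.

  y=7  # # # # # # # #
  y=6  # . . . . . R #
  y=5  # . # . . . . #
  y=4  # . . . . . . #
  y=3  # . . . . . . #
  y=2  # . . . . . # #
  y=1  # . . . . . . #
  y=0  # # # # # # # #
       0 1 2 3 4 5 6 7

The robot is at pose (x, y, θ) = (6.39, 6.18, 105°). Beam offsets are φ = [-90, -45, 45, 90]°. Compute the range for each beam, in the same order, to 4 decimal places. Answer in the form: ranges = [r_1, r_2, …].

beam 1: φ=-90°, α=15°
  dir = (cos 15°, sin 15°) = (0.9659, 0.2588); from cell (6,6)
  next x-line at t=0.6315, next y-line at t=3.1682; Δt_x=1.0353, Δt_y=3.8637
    x: enter (7,6) at t=0.6315 ← occupied
  → r_1 = 0.6315
beam 2: φ=-45°, α=60°
  dir = (cos 60°, sin 60°) = (0.5000, 0.8660); from cell (6,6)
  next x-line at t=1.2200, next y-line at t=0.9469; Δt_x=2.0000, Δt_y=1.1547
    y: enter (6,7) at t=0.9469 ← occupied
  → r_2 = 0.9469
beam 3: φ=45°, α=150°
  dir = (cos 150°, sin 150°) = (-0.8660, 0.5000); from cell (6,6)
  next x-line at t=0.4503, next y-line at t=1.6400; Δt_x=1.1547, Δt_y=2.0000
    x: enter (5,6) at t=0.4503
    x: enter (4,6) at t=1.6050
    y: enter (4,7) at t=1.6400 ← occupied
  → r_3 = 1.6400
beam 4: φ=90°, α=195°
  dir = (cos 195°, sin 195°) = (-0.9659, -0.2588); from cell (6,6)
  next x-line at t=0.4038, next y-line at t=0.6955; Δt_x=1.0353, Δt_y=3.8637
    x: enter (5,6) at t=0.4038
    y: enter (5,5) at t=0.6955
    x: enter (4,5) at t=1.4390
    x: enter (3,5) at t=2.4743
    x: enter (2,5) at t=3.5096 ← occupied
  → r_4 = 3.5096

ranges = [0.6315, 0.9469, 1.6400, 3.5096]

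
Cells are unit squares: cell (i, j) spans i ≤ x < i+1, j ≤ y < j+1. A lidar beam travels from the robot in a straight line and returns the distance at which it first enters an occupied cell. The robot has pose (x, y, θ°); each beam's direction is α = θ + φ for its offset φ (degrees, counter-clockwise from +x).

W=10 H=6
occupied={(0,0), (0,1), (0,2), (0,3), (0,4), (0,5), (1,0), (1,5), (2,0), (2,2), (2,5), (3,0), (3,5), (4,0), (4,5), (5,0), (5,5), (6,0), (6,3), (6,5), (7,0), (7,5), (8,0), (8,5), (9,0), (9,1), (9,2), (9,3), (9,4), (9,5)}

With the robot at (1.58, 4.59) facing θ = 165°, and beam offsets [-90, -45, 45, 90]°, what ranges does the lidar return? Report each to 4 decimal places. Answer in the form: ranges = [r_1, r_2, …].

ranges = [0.4245, 0.4734, 0.6697, 2.2409]

beam 1: φ=-90°, α=75°
  direction (0.2588, 0.9659); cell (1,4); t to first gridline: x 1.6228, y 0.4245 (then +3.8637 / +1.0353)
    (1,5) via y @ 0.4245  # hit
  → r_1 = 0.4245
beam 2: φ=-45°, α=120°
  direction (-0.5000, 0.8660); cell (1,4); t to first gridline: x 1.1600, y 0.4734 (then +2.0000 / +1.1547)
    (1,5) via y @ 0.4734  # hit
  → r_2 = 0.4734
beam 3: φ=45°, α=210°
  direction (-0.8660, -0.5000); cell (1,4); t to first gridline: x 0.6697, y 1.1800 (then +1.1547 / +2.0000)
    (0,4) via x @ 0.6697  # hit
  → r_3 = 0.6697
beam 4: φ=90°, α=255°
  direction (-0.2588, -0.9659); cell (1,4); t to first gridline: x 2.2409, y 0.6108 (then +3.8637 / +1.0353)
    (1,3) via y @ 0.6108
    (1,2) via y @ 1.6461
    (0,2) via x @ 2.2409  # hit
  → r_4 = 2.2409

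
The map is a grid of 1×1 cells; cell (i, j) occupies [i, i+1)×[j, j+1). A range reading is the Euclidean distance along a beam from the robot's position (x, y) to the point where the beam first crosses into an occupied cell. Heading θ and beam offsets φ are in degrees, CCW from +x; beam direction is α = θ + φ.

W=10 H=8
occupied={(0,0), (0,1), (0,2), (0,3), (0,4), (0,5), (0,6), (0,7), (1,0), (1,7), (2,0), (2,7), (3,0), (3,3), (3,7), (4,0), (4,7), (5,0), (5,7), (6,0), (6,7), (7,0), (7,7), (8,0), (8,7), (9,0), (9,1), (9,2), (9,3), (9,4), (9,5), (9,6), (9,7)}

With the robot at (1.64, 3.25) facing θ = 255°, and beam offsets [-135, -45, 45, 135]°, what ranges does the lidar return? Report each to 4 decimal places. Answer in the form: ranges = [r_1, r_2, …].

ranges = [1.2800, 0.7390, 2.5981, 7.5000]

beam 1: φ=-135°, α=120°
  d=(-0.5000,0.8660)  start (1,3)  tX=1.2800 tY=0.8660  stride 1/|dx|=2.0000 1/|dy|=1.1547
    cross y-line → (1,4), t=0.8660
    cross x-line → (0,4), t=1.2800 (wall)
  → r_1 = 1.2800
beam 2: φ=-45°, α=210°
  d=(-0.8660,-0.5000)  start (1,3)  tX=0.7390 tY=0.5000  stride 1/|dx|=1.1547 1/|dy|=2.0000
    cross y-line → (1,2), t=0.5000
    cross x-line → (0,2), t=0.7390 (wall)
  → r_2 = 0.7390
beam 3: φ=45°, α=300°
  d=(0.5000,-0.8660)  start (1,3)  tX=0.7200 tY=0.2887  stride 1/|dx|=2.0000 1/|dy|=1.1547
    cross y-line → (1,2), t=0.2887
    cross x-line → (2,2), t=0.7200
    cross y-line → (2,1), t=1.4434
    cross y-line → (2,0), t=2.5981 (wall)
  → r_3 = 2.5981
beam 4: φ=135°, α=30°
  d=(0.8660,0.5000)  start (1,3)  tX=0.4157 tY=1.5000  stride 1/|dx|=1.1547 1/|dy|=2.0000
    cross x-line → (2,3), t=0.4157
    cross y-line → (2,4), t=1.5000
    cross x-line → (3,4), t=1.5704
    cross x-line → (4,4), t=2.7251
    cross y-line → (4,5), t=3.5000
    cross x-line → (5,5), t=3.8798
    cross x-line → (6,5), t=5.0345
    cross y-line → (6,6), t=5.5000
    cross x-line → (7,6), t=6.1892
    cross x-line → (8,6), t=7.3439
    cross y-line → (8,7), t=7.5000 (wall)
  → r_4 = 7.5000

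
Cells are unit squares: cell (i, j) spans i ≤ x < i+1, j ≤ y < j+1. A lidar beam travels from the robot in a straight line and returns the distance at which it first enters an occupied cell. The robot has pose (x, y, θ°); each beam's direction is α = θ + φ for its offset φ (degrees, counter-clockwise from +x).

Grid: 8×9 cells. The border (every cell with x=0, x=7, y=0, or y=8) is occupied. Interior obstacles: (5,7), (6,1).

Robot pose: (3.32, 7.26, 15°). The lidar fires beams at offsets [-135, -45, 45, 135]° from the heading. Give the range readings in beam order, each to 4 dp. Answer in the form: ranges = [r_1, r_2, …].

ranges = [4.6400, 4.2493, 0.8545, 1.4800]

beam 1: φ=-135°, α=240°
  cosα=-0.5000 sinα=-0.8660 | (3,7) | tMaxX 0.6400 tMaxY 0.3002 | tΔX 2.0000 tΔY 1.1547
    t=0.3002 [y] (3,6)
    t=0.6400 [x] (2,6)
    t=1.4549 [y] (2,5)
    t=2.6096 [y] (2,4)
    t=2.6400 [x] (1,4)
    t=3.7643 [y] (1,3)
    t=4.6400 [x] (0,3) — stop
  → r_1 = 4.6400
beam 2: φ=-45°, α=330°
  cosα=0.8660 sinα=-0.5000 | (3,7) | tMaxX 0.7852 tMaxY 0.5200 | tΔX 1.1547 tΔY 2.0000
    t=0.5200 [y] (3,6)
    t=0.7852 [x] (4,6)
    t=1.9399 [x] (5,6)
    t=2.5200 [y] (5,5)
    t=3.0946 [x] (6,5)
    t=4.2493 [x] (7,5) — stop
  → r_2 = 4.2493
beam 3: φ=45°, α=60°
  cosα=0.5000 sinα=0.8660 | (3,7) | tMaxX 1.3600 tMaxY 0.8545 | tΔX 2.0000 tΔY 1.1547
    t=0.8545 [y] (3,8) — stop
  → r_3 = 0.8545
beam 4: φ=135°, α=150°
  cosα=-0.8660 sinα=0.5000 | (3,7) | tMaxX 0.3695 tMaxY 1.4800 | tΔX 1.1547 tΔY 2.0000
    t=0.3695 [x] (2,7)
    t=1.4800 [y] (2,8) — stop
  → r_4 = 1.4800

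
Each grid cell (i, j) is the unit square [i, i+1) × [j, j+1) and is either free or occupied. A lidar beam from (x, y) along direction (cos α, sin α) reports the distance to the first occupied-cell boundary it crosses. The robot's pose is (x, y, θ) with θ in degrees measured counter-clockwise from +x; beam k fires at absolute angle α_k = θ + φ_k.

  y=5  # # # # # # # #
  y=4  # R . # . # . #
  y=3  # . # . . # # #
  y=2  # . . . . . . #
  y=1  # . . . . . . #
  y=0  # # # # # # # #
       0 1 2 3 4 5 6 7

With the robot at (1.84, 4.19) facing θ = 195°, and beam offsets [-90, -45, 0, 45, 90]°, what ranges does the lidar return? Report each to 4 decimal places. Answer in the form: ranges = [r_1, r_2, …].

ranges = [0.8386, 0.9699, 0.8696, 1.6800, 0.6182]

beam 1: φ=-90°, α=105°
  direction (-0.2588, 0.9659); cell (1,4); t to first gridline: x 3.2455, y 0.8386 (then +3.8637 / +1.0353)
    (1,5) via y @ 0.8386  # hit
  → r_1 = 0.8386
beam 2: φ=-45°, α=150°
  direction (-0.8660, 0.5000); cell (1,4); t to first gridline: x 0.9699, y 1.6200 (then +1.1547 / +2.0000)
    (0,4) via x @ 0.9699  # hit
  → r_2 = 0.9699
beam 3: φ=0°, α=195°
  direction (-0.9659, -0.2588); cell (1,4); t to first gridline: x 0.8696, y 0.7341 (then +1.0353 / +3.8637)
    (1,3) via y @ 0.7341
    (0,3) via x @ 0.8696  # hit
  → r_3 = 0.8696
beam 4: φ=45°, α=240°
  direction (-0.5000, -0.8660); cell (1,4); t to first gridline: x 1.6800, y 0.2194 (then +2.0000 / +1.1547)
    (1,3) via y @ 0.2194
    (1,2) via y @ 1.3741
    (0,2) via x @ 1.6800  # hit
  → r_4 = 1.6800
beam 5: φ=90°, α=285°
  direction (0.2588, -0.9659); cell (1,4); t to first gridline: x 0.6182, y 0.1967 (then +3.8637 / +1.0353)
    (1,3) via y @ 0.1967
    (2,3) via x @ 0.6182  # hit
  → r_5 = 0.6182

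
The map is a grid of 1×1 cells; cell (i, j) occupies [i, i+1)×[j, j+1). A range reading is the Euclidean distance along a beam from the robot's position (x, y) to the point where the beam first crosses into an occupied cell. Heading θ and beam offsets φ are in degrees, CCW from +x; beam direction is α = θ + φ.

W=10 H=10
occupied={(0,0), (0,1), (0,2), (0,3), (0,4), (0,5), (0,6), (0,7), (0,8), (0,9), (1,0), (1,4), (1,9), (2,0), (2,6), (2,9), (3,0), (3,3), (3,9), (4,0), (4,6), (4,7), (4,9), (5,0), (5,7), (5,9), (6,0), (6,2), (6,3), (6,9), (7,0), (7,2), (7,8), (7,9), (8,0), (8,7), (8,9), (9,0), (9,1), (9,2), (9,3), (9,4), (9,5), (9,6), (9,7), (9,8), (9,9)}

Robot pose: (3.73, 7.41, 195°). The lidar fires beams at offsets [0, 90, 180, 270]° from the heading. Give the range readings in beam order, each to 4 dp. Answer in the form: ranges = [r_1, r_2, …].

beam 1: φ=0°, α=195°
  d=(-0.9659,-0.2588)  start (3,7)  tX=0.7558 tY=1.5841  stride 1/|dx|=1.0353 1/|dy|=3.8637
    cross x-line → (2,7), t=0.7558
    cross y-line → (2,6), t=1.5841 (wall)
  → r_1 = 1.5841
beam 2: φ=90°, α=285°
  d=(0.2588,-0.9659)  start (3,7)  tX=1.0432 tY=0.4245  stride 1/|dx|=3.8637 1/|dy|=1.0353
    cross y-line → (3,6), t=0.4245
    cross x-line → (4,6), t=1.0432 (wall)
  → r_2 = 1.0432
beam 3: φ=180°, α=15°
  d=(0.9659,0.2588)  start (3,7)  tX=0.2795 tY=2.2796  stride 1/|dx|=1.0353 1/|dy|=3.8637
    cross x-line → (4,7), t=0.2795 (wall)
  → r_3 = 0.2795
beam 4: φ=270°, α=105°
  d=(-0.2588,0.9659)  start (3,7)  tX=2.8205 tY=0.6108  stride 1/|dx|=3.8637 1/|dy|=1.0353
    cross y-line → (3,8), t=0.6108
    cross y-line → (3,9), t=1.6461 (wall)
  → r_4 = 1.6461

ranges = [1.5841, 1.0432, 0.2795, 1.6461]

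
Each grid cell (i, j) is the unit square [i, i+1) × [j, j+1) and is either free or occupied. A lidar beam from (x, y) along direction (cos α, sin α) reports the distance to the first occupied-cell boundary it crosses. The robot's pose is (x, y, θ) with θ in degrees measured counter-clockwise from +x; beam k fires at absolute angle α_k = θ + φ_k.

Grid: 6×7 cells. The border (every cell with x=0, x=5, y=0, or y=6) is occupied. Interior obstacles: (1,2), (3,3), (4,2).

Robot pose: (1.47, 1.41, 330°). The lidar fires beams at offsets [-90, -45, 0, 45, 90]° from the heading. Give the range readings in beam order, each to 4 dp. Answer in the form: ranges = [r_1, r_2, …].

beam 1: φ=-90°, α=240°
  dir = (cos 240°, sin 240°) = (-0.5000, -0.8660); from cell (1,1)
  next x-line at t=0.9400, next y-line at t=0.4734; Δt_x=2.0000, Δt_y=1.1547
    y: enter (1,0) at t=0.4734 ← occupied
  → r_1 = 0.4734
beam 2: φ=-45°, α=285°
  dir = (cos 285°, sin 285°) = (0.2588, -0.9659); from cell (1,1)
  next x-line at t=2.0478, next y-line at t=0.4245; Δt_x=3.8637, Δt_y=1.0353
    y: enter (1,0) at t=0.4245 ← occupied
  → r_2 = 0.4245
beam 3: φ=0°, α=330°
  dir = (cos 330°, sin 330°) = (0.8660, -0.5000); from cell (1,1)
  next x-line at t=0.6120, next y-line at t=0.8200; Δt_x=1.1547, Δt_y=2.0000
    x: enter (2,1) at t=0.6120
    y: enter (2,0) at t=0.8200 ← occupied
  → r_3 = 0.8200
beam 4: φ=45°, α=15°
  dir = (cos 15°, sin 15°) = (0.9659, 0.2588); from cell (1,1)
  next x-line at t=0.5487, next y-line at t=2.2796; Δt_x=1.0353, Δt_y=3.8637
    x: enter (2,1) at t=0.5487
    x: enter (3,1) at t=1.5840
    y: enter (3,2) at t=2.2796
    x: enter (4,2) at t=2.6192 ← occupied
  → r_4 = 2.6192
beam 5: φ=90°, α=60°
  dir = (cos 60°, sin 60°) = (0.5000, 0.8660); from cell (1,1)
  next x-line at t=1.0600, next y-line at t=0.6813; Δt_x=2.0000, Δt_y=1.1547
    y: enter (1,2) at t=0.6813 ← occupied
  → r_5 = 0.6813

ranges = [0.4734, 0.4245, 0.8200, 2.6192, 0.6813]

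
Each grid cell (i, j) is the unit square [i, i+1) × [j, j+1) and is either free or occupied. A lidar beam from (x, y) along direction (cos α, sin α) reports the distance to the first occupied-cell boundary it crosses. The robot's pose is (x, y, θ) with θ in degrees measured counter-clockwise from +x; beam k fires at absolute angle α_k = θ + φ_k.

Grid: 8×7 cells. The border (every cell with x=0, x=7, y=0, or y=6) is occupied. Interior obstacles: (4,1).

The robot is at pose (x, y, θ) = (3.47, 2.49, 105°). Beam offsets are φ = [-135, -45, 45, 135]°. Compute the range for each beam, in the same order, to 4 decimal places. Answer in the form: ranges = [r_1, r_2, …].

ranges = [0.9800, 4.0530, 2.8521, 1.7205]

beam 1: φ=-135°, α=330°
  direction (0.8660, -0.5000); cell (3,2); t to first gridline: x 0.6120, y 0.9800 (then +1.1547 / +2.0000)
    (4,2) via x @ 0.6120
    (4,1) via y @ 0.9800  # hit
  → r_1 = 0.9800
beam 2: φ=-45°, α=60°
  direction (0.5000, 0.8660); cell (3,2); t to first gridline: x 1.0600, y 0.5889 (then +2.0000 / +1.1547)
    (3,3) via y @ 0.5889
    (4,3) via x @ 1.0600
    (4,4) via y @ 1.7436
    (4,5) via y @ 2.8983
    (5,5) via x @ 3.0600
    (5,6) via y @ 4.0530  # hit
  → r_2 = 4.0530
beam 3: φ=45°, α=150°
  direction (-0.8660, 0.5000); cell (3,2); t to first gridline: x 0.5427, y 1.0200 (then +1.1547 / +2.0000)
    (2,2) via x @ 0.5427
    (2,3) via y @ 1.0200
    (1,3) via x @ 1.6974
    (0,3) via x @ 2.8521  # hit
  → r_3 = 2.8521
beam 4: φ=135°, α=240°
  direction (-0.5000, -0.8660); cell (3,2); t to first gridline: x 0.9400, y 0.5658 (then +2.0000 / +1.1547)
    (3,1) via y @ 0.5658
    (2,1) via x @ 0.9400
    (2,0) via y @ 1.7205  # hit
  → r_4 = 1.7205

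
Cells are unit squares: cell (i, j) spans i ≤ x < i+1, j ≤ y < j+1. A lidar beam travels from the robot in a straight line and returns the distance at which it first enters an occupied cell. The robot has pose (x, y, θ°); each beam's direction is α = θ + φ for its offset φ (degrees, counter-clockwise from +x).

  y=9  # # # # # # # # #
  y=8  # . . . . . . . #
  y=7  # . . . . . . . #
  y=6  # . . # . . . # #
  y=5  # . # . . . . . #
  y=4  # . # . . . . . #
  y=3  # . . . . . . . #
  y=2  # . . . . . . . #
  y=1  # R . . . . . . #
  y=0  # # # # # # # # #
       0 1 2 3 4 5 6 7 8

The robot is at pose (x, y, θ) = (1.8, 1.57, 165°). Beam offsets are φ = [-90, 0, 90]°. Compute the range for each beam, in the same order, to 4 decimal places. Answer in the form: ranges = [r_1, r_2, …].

beam 1: φ=-90°, α=75°
  dir = (cos 75°, sin 75°) = (0.2588, 0.9659); from cell (1,1)
  next x-line at t=0.7727, next y-line at t=0.4452; Δt_x=3.8637, Δt_y=1.0353
    y: enter (1,2) at t=0.4452
    x: enter (2,2) at t=0.7727
    y: enter (2,3) at t=1.4804
    y: enter (2,4) at t=2.5157 ← occupied
  → r_1 = 2.5157
beam 2: φ=0°, α=165°
  dir = (cos 165°, sin 165°) = (-0.9659, 0.2588); from cell (1,1)
  next x-line at t=0.8282, next y-line at t=1.6614; Δt_x=1.0353, Δt_y=3.8637
    x: enter (0,1) at t=0.8282 ← occupied
  → r_2 = 0.8282
beam 3: φ=90°, α=255°
  dir = (cos 255°, sin 255°) = (-0.2588, -0.9659); from cell (1,1)
  next x-line at t=3.0910, next y-line at t=0.5901; Δt_x=3.8637, Δt_y=1.0353
    y: enter (1,0) at t=0.5901 ← occupied
  → r_3 = 0.5901

ranges = [2.5157, 0.8282, 0.5901]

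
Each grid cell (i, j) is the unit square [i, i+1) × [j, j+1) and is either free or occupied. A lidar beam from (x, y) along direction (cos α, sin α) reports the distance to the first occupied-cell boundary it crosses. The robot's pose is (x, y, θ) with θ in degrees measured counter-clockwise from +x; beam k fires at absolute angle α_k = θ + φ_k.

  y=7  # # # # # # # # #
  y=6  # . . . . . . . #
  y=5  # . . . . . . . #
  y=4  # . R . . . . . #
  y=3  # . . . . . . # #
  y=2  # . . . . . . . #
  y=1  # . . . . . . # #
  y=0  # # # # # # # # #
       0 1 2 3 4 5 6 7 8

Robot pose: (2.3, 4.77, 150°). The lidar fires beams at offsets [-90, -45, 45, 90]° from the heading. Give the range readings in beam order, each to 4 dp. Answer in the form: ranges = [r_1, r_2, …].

ranges = [2.5750, 2.3087, 1.3459, 2.6000]

beam 1: φ=-90°, α=60°
  dir = (cos 60°, sin 60°) = (0.5000, 0.8660); from cell (2,4)
  next x-line at t=1.4000, next y-line at t=0.2656; Δt_x=2.0000, Δt_y=1.1547
    y: enter (2,5) at t=0.2656
    x: enter (3,5) at t=1.4000
    y: enter (3,6) at t=1.4203
    y: enter (3,7) at t=2.5750 ← occupied
  → r_1 = 2.5750
beam 2: φ=-45°, α=105°
  dir = (cos 105°, sin 105°) = (-0.2588, 0.9659); from cell (2,4)
  next x-line at t=1.1591, next y-line at t=0.2381; Δt_x=3.8637, Δt_y=1.0353
    y: enter (2,5) at t=0.2381
    x: enter (1,5) at t=1.1591
    y: enter (1,6) at t=1.2734
    y: enter (1,7) at t=2.3087 ← occupied
  → r_2 = 2.3087
beam 3: φ=45°, α=195°
  dir = (cos 195°, sin 195°) = (-0.9659, -0.2588); from cell (2,4)
  next x-line at t=0.3106, next y-line at t=2.9751; Δt_x=1.0353, Δt_y=3.8637
    x: enter (1,4) at t=0.3106
    x: enter (0,4) at t=1.3459 ← occupied
  → r_3 = 1.3459
beam 4: φ=90°, α=240°
  dir = (cos 240°, sin 240°) = (-0.5000, -0.8660); from cell (2,4)
  next x-line at t=0.6000, next y-line at t=0.8891; Δt_x=2.0000, Δt_y=1.1547
    x: enter (1,4) at t=0.6000
    y: enter (1,3) at t=0.8891
    y: enter (1,2) at t=2.0438
    x: enter (0,2) at t=2.6000 ← occupied
  → r_4 = 2.6000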